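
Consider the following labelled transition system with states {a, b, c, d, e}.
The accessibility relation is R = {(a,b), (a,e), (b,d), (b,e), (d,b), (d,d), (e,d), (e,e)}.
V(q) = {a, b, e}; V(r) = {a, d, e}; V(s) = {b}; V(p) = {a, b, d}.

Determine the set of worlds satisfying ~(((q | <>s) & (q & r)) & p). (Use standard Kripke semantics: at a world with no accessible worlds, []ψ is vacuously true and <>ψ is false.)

Recall that <>ψ holds at a world iff ψ holds at some accessible world.
Let φ = ~(((q | <>s) & (q & r)) & p). Evaluate φ at each world:
  a (successors {b, e}): φ is false.
  b (successors {d, e}): φ is true.
  c (successors ∅): φ is true.
  d (successors {b, d}): φ is true.
  e (successors {d, e}): φ is true.
For instance, at e:
  At e: ((q | <>s) & (q & r)) & p is false, so ~(((q | <>s) & (q & r)) & p) is true.
    At e: (q | <>s) & (q & r) is true, p is false, so ((q | <>s) & (q & r)) & p is false.
      At e: q | <>s is true, q & r is true, so (q | <>s) & (q & r) is true.
Satisfying worlds: {b, c, d, e}

b, c, d, e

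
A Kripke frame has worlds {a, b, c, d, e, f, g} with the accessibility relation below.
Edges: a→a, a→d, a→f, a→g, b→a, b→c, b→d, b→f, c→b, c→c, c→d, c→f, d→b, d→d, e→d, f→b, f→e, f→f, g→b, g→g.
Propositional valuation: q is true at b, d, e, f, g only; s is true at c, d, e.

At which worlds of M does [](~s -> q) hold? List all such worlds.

c, d, e, f, g

Let φ = [](~s -> q). Evaluate φ at each world:
  a (successors {a, d, f, g}): φ is false.
  b (successors {a, c, d, f}): φ is false.
  c (successors {b, c, d, f}): φ is true.
  d (successors {b, d}): φ is true.
  e (successors {d}): φ is true.
  f (successors {b, e, f}): φ is true.
  g (successors {b, g}): φ is true.
For instance, at f:
  At f: [](~s -> q) requires ~s -> q at every successor {b, e, f}.
    At b: ~s -> q is true.
    At e: ~s -> q is true.
    At f: ~s -> q is true.
  So [](~s -> q) is true at f.
Satisfying worlds: {c, d, e, f, g}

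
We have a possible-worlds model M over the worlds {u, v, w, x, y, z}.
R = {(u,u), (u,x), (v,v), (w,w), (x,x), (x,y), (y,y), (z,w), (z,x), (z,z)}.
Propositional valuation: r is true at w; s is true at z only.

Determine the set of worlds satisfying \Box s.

none

Recall that \Box ψ holds at a world iff ψ holds at every accessible world, and \Diamond ψ holds iff ψ holds at some accessible world.
Let φ = \Box s. Evaluate φ at each world:
  u (successors {u, x}): φ is false.
  v (successors {v}): φ is false.
  w (successors {w}): φ is false.
  x (successors {x, y}): φ is false.
  y (successors {y}): φ is false.
  z (successors {w, x, z}): φ is false.
For instance, at y:
  At y: \Box s requires s at every successor {y}.
    s fails at y, so \Box s is false at y.
Satisfying worlds: none.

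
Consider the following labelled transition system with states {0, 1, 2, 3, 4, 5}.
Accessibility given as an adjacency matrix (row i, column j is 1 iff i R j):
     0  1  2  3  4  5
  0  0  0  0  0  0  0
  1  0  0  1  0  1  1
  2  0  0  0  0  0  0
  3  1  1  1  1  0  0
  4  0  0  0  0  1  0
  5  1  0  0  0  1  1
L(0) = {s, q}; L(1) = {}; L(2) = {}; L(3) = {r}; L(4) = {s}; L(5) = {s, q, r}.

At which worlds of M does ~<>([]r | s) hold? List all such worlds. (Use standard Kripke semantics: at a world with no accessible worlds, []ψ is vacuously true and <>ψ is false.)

0, 2

Let φ = ~<>([]r | s). Evaluate φ at each world:
  0 (successors ∅): φ is true.
  1 (successors {2, 4, 5}): φ is false.
  2 (successors ∅): φ is true.
  3 (successors {0, 1, 2, 3}): φ is false.
  4 (successors {4}): φ is false.
  5 (successors {0, 4, 5}): φ is false.
For instance, at 5:
  At 5: <>([]r | s) is true, so ~<>([]r | s) is false.
    At 5: <>([]r | s) requires []r | s at some successor in {0, 4, 5}.
      []r | s holds at 0, so <>([]r | s) is true at 5.
Satisfying worlds: {0, 2}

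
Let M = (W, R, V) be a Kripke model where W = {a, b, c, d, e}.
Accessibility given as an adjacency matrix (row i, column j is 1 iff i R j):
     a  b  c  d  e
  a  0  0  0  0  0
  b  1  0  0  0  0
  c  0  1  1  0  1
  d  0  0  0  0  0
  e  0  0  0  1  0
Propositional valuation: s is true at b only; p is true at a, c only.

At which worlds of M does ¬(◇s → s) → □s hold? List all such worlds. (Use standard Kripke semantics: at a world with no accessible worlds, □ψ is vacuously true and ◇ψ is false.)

Recall that □ψ holds at a world iff ψ holds at every accessible world, and ◇ψ holds iff ψ holds at some accessible world.
Let φ = ¬(◇s → s) → □s. Evaluate φ at each world:
  a (successors ∅): φ is true.
  b (successors {a}): φ is true.
  c (successors {b, c, e}): φ is false.
  d (successors ∅): φ is true.
  e (successors {d}): φ is true.
For instance, at e:
  At e: ¬(◇s → s) is false, □s is false, so ¬(◇s → s) → □s is true.
    At e: ◇s → s is true, so ¬(◇s → s) is false.
      At e: ◇s is false, s is false, so ◇s → s is true.
    At e: □s requires s at every successor {d}.
      s fails at d, so □s is false at e.
Satisfying worlds: {a, b, d, e}

a, b, d, e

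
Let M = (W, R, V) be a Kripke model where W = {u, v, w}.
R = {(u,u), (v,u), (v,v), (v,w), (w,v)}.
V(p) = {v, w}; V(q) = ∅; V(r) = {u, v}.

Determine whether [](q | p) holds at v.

No

Recall that []ψ holds at a world iff ψ holds at every accessible world, and <>ψ holds iff ψ holds at some accessible world.
At v: [](q | p) requires q | p at every successor {u, v, w}.
  q | p fails at u, so [](q | p) is false at v.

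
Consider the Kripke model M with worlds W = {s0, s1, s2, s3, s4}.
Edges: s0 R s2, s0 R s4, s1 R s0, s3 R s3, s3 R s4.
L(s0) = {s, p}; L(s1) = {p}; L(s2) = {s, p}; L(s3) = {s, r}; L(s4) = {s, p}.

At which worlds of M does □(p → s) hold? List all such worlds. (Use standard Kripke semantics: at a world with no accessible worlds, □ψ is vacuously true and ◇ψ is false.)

s0, s1, s2, s3, s4

Let φ = □(p → s). Evaluate φ at each world:
  s0 (successors {s2, s4}): φ is true.
  s1 (successors {s0}): φ is true.
  s2 (successors ∅): φ is true.
  s3 (successors {s3, s4}): φ is true.
  s4 (successors ∅): φ is true.
For instance, at s1:
  At s1: □(p → s) requires p → s at every successor {s0}.
    At s0: p → s is true.
  So □(p → s) is true at s1.
Satisfying worlds: {s0, s1, s2, s3, s4}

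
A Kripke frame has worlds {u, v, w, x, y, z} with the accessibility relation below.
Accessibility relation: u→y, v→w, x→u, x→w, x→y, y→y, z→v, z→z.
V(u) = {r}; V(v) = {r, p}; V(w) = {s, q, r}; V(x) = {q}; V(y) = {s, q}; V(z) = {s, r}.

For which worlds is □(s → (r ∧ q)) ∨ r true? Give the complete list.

u, v, w, z

Let φ = □(s → (r ∧ q)) ∨ r. Evaluate φ at each world:
  u (successors {y}): φ is true.
  v (successors {w}): φ is true.
  w (successors ∅): φ is true.
  x (successors {u, w, y}): φ is false.
  y (successors {y}): φ is false.
  z (successors {v, z}): φ is true.
For instance, at y:
  At y: □(s → (r ∧ q)) is false, r is false, so □(s → (r ∧ q)) ∨ r is false.
    At y: □(s → (r ∧ q)) requires s → (r ∧ q) at every successor {y}.
      s → (r ∧ q) fails at y, so □(s → (r ∧ q)) is false at y.
Satisfying worlds: {u, v, w, z}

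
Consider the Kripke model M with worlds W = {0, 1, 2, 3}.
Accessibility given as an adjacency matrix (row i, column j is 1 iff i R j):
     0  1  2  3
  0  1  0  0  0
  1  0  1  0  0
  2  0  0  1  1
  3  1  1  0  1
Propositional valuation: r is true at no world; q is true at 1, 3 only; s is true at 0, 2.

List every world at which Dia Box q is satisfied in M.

1, 3

Let φ = Dia Box q. Evaluate φ at each world:
  0 (successors {0}): φ is false.
  1 (successors {1}): φ is true.
  2 (successors {2, 3}): φ is false.
  3 (successors {0, 1, 3}): φ is true.
For instance, at 1:
  At 1: Dia Box q requires Box q at some successor in {1}.
    Box q holds at 1, so Dia Box q is true at 1.
      At 1: Box q requires q at every successor {1}.
        At 1: q is true.
      So Box q is true at 1.
Satisfying worlds: {1, 3}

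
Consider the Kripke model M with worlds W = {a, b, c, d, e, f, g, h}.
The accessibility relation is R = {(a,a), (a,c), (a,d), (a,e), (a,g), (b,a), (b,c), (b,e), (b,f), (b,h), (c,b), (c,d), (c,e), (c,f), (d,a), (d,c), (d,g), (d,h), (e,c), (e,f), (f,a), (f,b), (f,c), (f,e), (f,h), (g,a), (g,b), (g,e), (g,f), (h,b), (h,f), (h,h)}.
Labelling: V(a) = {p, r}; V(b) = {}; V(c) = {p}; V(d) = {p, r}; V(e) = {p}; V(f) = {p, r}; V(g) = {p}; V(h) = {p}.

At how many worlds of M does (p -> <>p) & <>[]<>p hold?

Recall that []ψ holds at a world iff ψ holds at every accessible world, and <>ψ holds iff ψ holds at some accessible world.
Let φ = (p -> <>p) & <>[]<>p. Evaluate φ at each world:
  a (successors {a, c, d, e, g}): φ is true.
  b (successors {a, c, e, f, h}): φ is true.
  c (successors {b, d, e, f}): φ is true.
  d (successors {a, c, g, h}): φ is true.
  e (successors {c, f}): φ is true.
  f (successors {a, b, c, e, h}): φ is true.
  g (successors {a, b, e, f}): φ is true.
  h (successors {b, f, h}): φ is true.
For instance, at a:
  At a: p -> <>p is true, <>[]<>p is true, so (p -> <>p) & <>[]<>p is true.
    At a: p is true, <>p is true, so p -> <>p is true.
      At a: <>p requires p at some successor in {a, c, d, e, g}.
        p holds at a, so <>p is true at a.
    At a: <>[]<>p requires []<>p at some successor in {a, c, d, e, g}.
      []<>p holds at a, so <>[]<>p is true at a.
Satisfying worlds: {a, b, c, d, e, f, g, h}

8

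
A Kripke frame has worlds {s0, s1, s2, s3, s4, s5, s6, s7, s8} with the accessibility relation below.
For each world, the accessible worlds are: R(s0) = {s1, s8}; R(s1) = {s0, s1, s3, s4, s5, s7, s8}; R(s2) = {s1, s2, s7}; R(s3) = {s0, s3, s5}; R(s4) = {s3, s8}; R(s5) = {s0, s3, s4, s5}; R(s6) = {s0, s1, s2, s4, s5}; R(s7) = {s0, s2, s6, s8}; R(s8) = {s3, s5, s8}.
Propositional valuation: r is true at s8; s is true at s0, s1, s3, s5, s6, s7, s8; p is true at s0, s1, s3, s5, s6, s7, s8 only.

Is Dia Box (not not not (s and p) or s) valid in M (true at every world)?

Yes

Let φ = Dia Box (not not not (s and p) or s). Evaluate φ at each world:
  s0 (successors {s1, s8}): φ is true.
  s1 (successors {s0, s1, s3, s4, s5, s7, s8}): φ is true.
  s2 (successors {s1, s2, s7}): φ is true.
  s3 (successors {s0, s3, s5}): φ is true.
  s4 (successors {s3, s8}): φ is true.
  s5 (successors {s0, s3, s4, s5}): φ is true.
  s6 (successors {s0, s1, s2, s4, s5}): φ is true.
  s7 (successors {s0, s2, s6, s8}): φ is true.
  s8 (successors {s3, s5, s8}): φ is true.
For instance, at s8:
  At s8: Dia Box (not not not (s and p) or s) requires Box (not not not (s and p) or s) at some successor in {s3, s5, s8}.
    Box (not not not (s and p) or s) holds at s3, so Dia Box (not not not (s and p) or s) is true at s8.
      At s3: Box (not not not (s and p) or s) requires not not not (s and p) or s at every successor {s0, s3, s5}.
        At s0: not not not (s and p) or s is true.
        At s3: not not not (s and p) or s is true.
        At s5: not not not (s and p) or s is true.
      So Box (not not not (s and p) or s) is true at s3.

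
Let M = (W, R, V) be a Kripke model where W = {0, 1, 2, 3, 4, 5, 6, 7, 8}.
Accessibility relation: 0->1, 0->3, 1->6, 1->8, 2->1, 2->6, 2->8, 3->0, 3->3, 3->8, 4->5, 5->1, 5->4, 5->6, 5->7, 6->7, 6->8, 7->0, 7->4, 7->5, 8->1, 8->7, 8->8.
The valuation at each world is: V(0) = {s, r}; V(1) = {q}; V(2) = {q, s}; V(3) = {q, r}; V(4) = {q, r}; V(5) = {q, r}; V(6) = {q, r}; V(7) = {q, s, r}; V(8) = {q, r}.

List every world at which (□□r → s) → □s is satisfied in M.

5

Let φ = (□□r → s) → □s. Evaluate φ at each world:
  0 (successors {1, 3}): φ is false.
  1 (successors {6, 8}): φ is false.
  2 (successors {1, 6, 8}): φ is false.
  3 (successors {0, 3, 8}): φ is false.
  4 (successors {5}): φ is false.
  5 (successors {1, 4, 6, 7}): φ is true.
  6 (successors {7, 8}): φ is false.
  7 (successors {0, 4, 5}): φ is false.
  8 (successors {1, 7, 8}): φ is false.
For instance, at 6:
  At 6: □□r → s is true, □s is false, so (□□r → s) → □s is false.
    At 6: □□r is false, s is false, so □□r → s is true.
      At 6: □□r requires □r at every successor {7, 8}.
        □r fails at 8, so □□r is false at 6.
    At 6: □s requires s at every successor {7, 8}.
      s fails at 8, so □s is false at 6.
Satisfying worlds: {5}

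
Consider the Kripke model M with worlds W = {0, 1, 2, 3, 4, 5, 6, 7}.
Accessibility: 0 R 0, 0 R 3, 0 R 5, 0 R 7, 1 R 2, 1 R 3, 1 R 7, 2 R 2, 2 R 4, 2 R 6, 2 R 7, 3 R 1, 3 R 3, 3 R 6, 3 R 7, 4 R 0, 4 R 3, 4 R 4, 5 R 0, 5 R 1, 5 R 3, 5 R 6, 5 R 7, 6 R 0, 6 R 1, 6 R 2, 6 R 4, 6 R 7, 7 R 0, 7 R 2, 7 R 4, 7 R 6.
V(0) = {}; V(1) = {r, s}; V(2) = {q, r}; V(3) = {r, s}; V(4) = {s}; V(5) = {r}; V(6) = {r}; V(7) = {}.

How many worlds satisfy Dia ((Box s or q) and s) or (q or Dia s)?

8

Recall that Box ψ holds at a world iff ψ holds at every accessible world, and Dia ψ holds iff ψ holds at some accessible world.
Let φ = Dia ((Box s or q) and s) or (q or Dia s). Evaluate φ at each world:
  0 (successors {0, 3, 5, 7}): φ is true.
  1 (successors {2, 3, 7}): φ is true.
  2 (successors {2, 4, 6, 7}): φ is true.
  3 (successors {1, 3, 6, 7}): φ is true.
  4 (successors {0, 3, 4}): φ is true.
  5 (successors {0, 1, 3, 6, 7}): φ is true.
  6 (successors {0, 1, 2, 4, 7}): φ is true.
  7 (successors {0, 2, 4, 6}): φ is true.
For instance, at 2:
  At 2: Dia ((Box s or q) and s) is false, q or Dia s is true, so Dia ((Box s or q) and s) or (q or Dia s) is true.
    At 2: Dia ((Box s or q) and s) requires (Box s or q) and s at some successor in {2, 4, 6, 7}.
      At 2: (Box s or q) and s is false.
      At 4: (Box s or q) and s is false.
      At 6: (Box s or q) and s is false.
      At 7: (Box s or q) and s is false.
    So Dia ((Box s or q) and s) is false at 2.
    At 2: q is true, Dia s is true, so q or Dia s is true.
      At 2: Dia s requires s at some successor in {2, 4, 6, 7}.
        s holds at 4, so Dia s is true at 2.
Satisfying worlds: {0, 1, 2, 3, 4, 5, 6, 7}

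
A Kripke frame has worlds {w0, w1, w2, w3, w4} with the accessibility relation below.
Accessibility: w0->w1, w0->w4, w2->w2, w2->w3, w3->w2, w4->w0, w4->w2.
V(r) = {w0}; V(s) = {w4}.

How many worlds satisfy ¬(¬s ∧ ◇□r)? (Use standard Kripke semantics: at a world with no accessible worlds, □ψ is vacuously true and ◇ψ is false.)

4

Let φ = ¬(¬s ∧ ◇□r). Evaluate φ at each world:
  w0 (successors {w1, w4}): φ is false.
  w1 (successors ∅): φ is true.
  w2 (successors {w2, w3}): φ is true.
  w3 (successors {w2}): φ is true.
  w4 (successors {w0, w2}): φ is true.
For instance, at w4:
  At w4: ¬s ∧ ◇□r is false, so ¬(¬s ∧ ◇□r) is true.
    At w4: ¬s is false, ◇□r is false, so ¬s ∧ ◇□r is false.
      At w4: ◇□r requires □r at some successor in {w0, w2}.
        At w0: □r is false.
        At w2: □r is false.
      So ◇□r is false at w4.
Satisfying worlds: {w1, w2, w3, w4}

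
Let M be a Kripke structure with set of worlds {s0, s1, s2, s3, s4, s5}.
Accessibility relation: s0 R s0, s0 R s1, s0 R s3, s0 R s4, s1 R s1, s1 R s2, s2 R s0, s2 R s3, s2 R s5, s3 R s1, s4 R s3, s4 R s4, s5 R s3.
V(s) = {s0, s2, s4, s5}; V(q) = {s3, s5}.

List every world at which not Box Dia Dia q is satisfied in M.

Recall that Box ψ holds at a world iff ψ holds at every accessible world, and Dia ψ holds iff ψ holds at some accessible world.
Let φ = not Box Dia Dia q. Evaluate φ at each world:
  s0 (successors {s0, s1, s3, s4}): φ is true.
  s1 (successors {s1, s2}): φ is false.
  s2 (successors {s0, s3, s5}): φ is true.
  s3 (successors {s1}): φ is false.
  s4 (successors {s3, s4}): φ is true.
  s5 (successors {s3}): φ is true.
For instance, at s5:
  At s5: Box Dia Dia q is false, so not Box Dia Dia q is true.
    At s5: Box Dia Dia q requires Dia Dia q at every successor {s3}.
      Dia Dia q fails at s3, so Box Dia Dia q is false at s5.
Satisfying worlds: {s0, s2, s4, s5}

s0, s2, s4, s5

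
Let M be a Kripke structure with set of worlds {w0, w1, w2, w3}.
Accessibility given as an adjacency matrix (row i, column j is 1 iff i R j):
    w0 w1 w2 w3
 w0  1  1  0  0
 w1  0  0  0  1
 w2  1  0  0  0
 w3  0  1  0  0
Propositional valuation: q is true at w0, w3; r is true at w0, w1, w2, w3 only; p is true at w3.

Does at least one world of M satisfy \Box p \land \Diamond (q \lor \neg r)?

Let φ = \Box p \land \Diamond (q \lor \neg r). Evaluate φ at each world:
  w0 (successors {w0, w1}): φ is false.
  w1 (successors {w3}): φ is true.
  w2 (successors {w0}): φ is false.
  w3 (successors {w1}): φ is false.
Detail at w1 (witness):
  At w1: \Box p is true, \Diamond (q \lor \neg r) is true, so \Box p \land \Diamond (q \lor \neg r) is true.
    At w1: \Box p requires p at every successor {w3}.
      At w3: p is true.
    So \Box p is true at w1.
    At w1: \Diamond (q \lor \neg r) requires q \lor \neg r at some successor in {w3}.
      q \lor \neg r holds at w3, so \Diamond (q \lor \neg r) is true at w1.

Yes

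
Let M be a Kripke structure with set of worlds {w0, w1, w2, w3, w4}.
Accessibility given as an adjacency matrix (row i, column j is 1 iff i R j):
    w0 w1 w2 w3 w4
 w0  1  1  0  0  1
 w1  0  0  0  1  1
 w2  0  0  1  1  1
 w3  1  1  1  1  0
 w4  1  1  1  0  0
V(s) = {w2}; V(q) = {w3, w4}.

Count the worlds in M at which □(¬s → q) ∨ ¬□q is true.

Let φ = □(¬s → q) ∨ ¬□q. Evaluate φ at each world:
  w0 (successors {w0, w1, w4}): φ is true.
  w1 (successors {w3, w4}): φ is true.
  w2 (successors {w2, w3, w4}): φ is true.
  w3 (successors {w0, w1, w2, w3}): φ is true.
  w4 (successors {w0, w1, w2}): φ is true.
For instance, at w4:
  At w4: □(¬s → q) is false, ¬□q is true, so □(¬s → q) ∨ ¬□q is true.
    At w4: □(¬s → q) requires ¬s → q at every successor {w0, w1, w2}.
      ¬s → q fails at w0, so □(¬s → q) is false at w4.
    At w4: □q is false, so ¬□q is true.
      At w4: □q requires q at every successor {w0, w1, w2}.
        q fails at w0, so □q is false at w4.
Satisfying worlds: {w0, w1, w2, w3, w4}

5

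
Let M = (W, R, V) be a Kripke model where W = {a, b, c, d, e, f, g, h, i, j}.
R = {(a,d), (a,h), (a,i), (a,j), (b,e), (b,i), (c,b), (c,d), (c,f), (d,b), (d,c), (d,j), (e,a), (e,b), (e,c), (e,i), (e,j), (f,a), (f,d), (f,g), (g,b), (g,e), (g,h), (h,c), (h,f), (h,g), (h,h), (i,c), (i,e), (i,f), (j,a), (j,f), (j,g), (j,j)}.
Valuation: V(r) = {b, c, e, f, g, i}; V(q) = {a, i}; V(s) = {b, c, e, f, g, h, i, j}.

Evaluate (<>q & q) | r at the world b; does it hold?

Recall that <>ψ holds at a world iff ψ holds at some accessible world.
At b: <>q & q is false, r is true, so (<>q & q) | r is true.
  At b: <>q is true, q is false, so <>q & q is false.
    At b: <>q requires q at some successor in {e, i}.
      q holds at i, so <>q is true at b.

Yes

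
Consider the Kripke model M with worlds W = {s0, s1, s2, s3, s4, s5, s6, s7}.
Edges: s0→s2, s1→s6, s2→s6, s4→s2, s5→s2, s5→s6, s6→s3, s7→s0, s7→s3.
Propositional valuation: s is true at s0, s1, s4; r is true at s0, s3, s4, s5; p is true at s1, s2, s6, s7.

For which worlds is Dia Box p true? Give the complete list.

Let φ = Dia Box p. Evaluate φ at each world:
  s0 (successors {s2}): φ is true.
  s1 (successors {s6}): φ is false.
  s2 (successors {s6}): φ is false.
  s3 (successors ∅): φ is false.
  s4 (successors {s2}): φ is true.
  s5 (successors {s2, s6}): φ is true.
  s6 (successors {s3}): φ is true.
  s7 (successors {s0, s3}): φ is true.
For instance, at s0:
  At s0: Dia Box p requires Box p at some successor in {s2}.
    Box p holds at s2, so Dia Box p is true at s0.
      At s2: Box p requires p at every successor {s6}.
        At s6: p is true.
      So Box p is true at s2.
Satisfying worlds: {s0, s4, s5, s6, s7}

s0, s4, s5, s6, s7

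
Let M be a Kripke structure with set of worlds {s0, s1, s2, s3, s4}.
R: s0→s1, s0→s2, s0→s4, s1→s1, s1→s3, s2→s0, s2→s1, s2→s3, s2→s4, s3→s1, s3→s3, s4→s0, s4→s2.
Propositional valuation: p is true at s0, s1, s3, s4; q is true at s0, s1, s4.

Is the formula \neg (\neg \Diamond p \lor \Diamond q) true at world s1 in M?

Recall that \Diamond ψ holds at a world iff ψ holds at some accessible world.
At s1: \neg \Diamond p \lor \Diamond q is true, so \neg (\neg \Diamond p \lor \Diamond q) is false.
  At s1: \neg \Diamond p is false, \Diamond q is true, so \neg \Diamond p \lor \Diamond q is true.
    At s1: \Diamond p is true, so \neg \Diamond p is false.
      At s1: \Diamond p requires p at some successor in {s1, s3}.
        p holds at s1, so \Diamond p is true at s1.
    At s1: \Diamond q requires q at some successor in {s1, s3}.
      q holds at s1, so \Diamond q is true at s1.

No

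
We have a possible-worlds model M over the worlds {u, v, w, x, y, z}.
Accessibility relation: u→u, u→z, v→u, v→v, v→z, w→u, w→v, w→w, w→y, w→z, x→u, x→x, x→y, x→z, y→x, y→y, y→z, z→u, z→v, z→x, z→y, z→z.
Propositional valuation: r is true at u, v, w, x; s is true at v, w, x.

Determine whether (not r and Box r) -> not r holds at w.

Yes

Recall that Box ψ holds at a world iff ψ holds at every accessible world, and Dia ψ holds iff ψ holds at some accessible world.
At w: not r and Box r is false, not r is false, so (not r and Box r) -> not r is true.
  At w: not r is false, Box r is false, so not r and Box r is false.
    At w: Box r requires r at every successor {u, v, w, y, z}.
      r fails at y, so Box r is false at w.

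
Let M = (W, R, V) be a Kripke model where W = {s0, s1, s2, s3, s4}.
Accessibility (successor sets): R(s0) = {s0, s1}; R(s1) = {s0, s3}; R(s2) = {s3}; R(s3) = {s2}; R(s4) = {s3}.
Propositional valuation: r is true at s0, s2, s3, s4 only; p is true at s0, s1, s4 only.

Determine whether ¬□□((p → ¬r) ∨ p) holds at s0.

No

At s0: □□((p → ¬r) ∨ p) is true, so ¬□□((p → ¬r) ∨ p) is false.
  At s0: □□((p → ¬r) ∨ p) requires □((p → ¬r) ∨ p) at every successor {s0, s1}.
      At s0: □((p → ¬r) ∨ p) requires (p → ¬r) ∨ p at every successor {s0, s1}.
        At s0: (p → ¬r) ∨ p is true.
        At s1: (p → ¬r) ∨ p is true.
      So □((p → ¬r) ∨ p) is true at s0.
      At s1: □((p → ¬r) ∨ p) requires (p → ¬r) ∨ p at every successor {s0, s3}.
        At s0: (p → ¬r) ∨ p is true.
        At s3: (p → ¬r) ∨ p is true.
      So □((p → ¬r) ∨ p) is true at s1.
  So □□((p → ¬r) ∨ p) is true at s0.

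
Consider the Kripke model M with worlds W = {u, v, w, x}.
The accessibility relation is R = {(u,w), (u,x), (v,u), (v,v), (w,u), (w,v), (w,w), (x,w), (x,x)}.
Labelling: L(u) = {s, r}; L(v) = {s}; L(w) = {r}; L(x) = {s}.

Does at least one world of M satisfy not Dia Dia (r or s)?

No

Let φ = not Dia Dia (r or s). Evaluate φ at each world:
  u (successors {w, x}): φ is false.
  v (successors {u, v}): φ is false.
  w (successors {u, v, w}): φ is false.
  x (successors {w, x}): φ is false.
For instance, at u:
  At u: Dia Dia (r or s) is true, so not Dia Dia (r or s) is false.
    At u: Dia Dia (r or s) requires Dia (r or s) at some successor in {w, x}.
      Dia (r or s) holds at w, so Dia Dia (r or s) is true at u.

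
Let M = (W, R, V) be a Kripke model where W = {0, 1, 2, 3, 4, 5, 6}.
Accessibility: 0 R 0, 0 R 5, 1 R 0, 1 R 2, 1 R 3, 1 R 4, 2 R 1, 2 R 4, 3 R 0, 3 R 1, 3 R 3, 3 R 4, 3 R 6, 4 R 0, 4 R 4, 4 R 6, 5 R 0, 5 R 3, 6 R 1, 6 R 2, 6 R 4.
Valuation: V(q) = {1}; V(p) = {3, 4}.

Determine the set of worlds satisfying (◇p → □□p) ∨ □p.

Let φ = (◇p → □□p) ∨ □p. Evaluate φ at each world:
  0 (successors {0, 5}): φ is true.
  1 (successors {0, 2, 3, 4}): φ is false.
  2 (successors {1, 4}): φ is false.
  3 (successors {0, 1, 3, 4, 6}): φ is false.
  4 (successors {0, 4, 6}): φ is false.
  5 (successors {0, 3}): φ is false.
  6 (successors {1, 2, 4}): φ is false.
For instance, at 5:
  At 5: ◇p → □□p is false, □p is false, so (◇p → □□p) ∨ □p is false.
    At 5: ◇p is true, □□p is false, so ◇p → □□p is false.
      At 5: ◇p requires p at some successor in {0, 3}.
        p holds at 3, so ◇p is true at 5.
      At 5: □□p requires □p at every successor {0, 3}.
        □p fails at 0, so □□p is false at 5.
    At 5: □p requires p at every successor {0, 3}.
      p fails at 0, so □p is false at 5.
Satisfying worlds: {0}

0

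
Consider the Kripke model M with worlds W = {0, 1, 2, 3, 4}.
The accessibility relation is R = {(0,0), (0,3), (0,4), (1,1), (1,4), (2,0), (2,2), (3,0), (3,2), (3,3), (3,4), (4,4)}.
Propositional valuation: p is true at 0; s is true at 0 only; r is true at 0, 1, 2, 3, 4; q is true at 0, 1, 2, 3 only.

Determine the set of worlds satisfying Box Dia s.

Let φ = Box Dia s. Evaluate φ at each world:
  0 (successors {0, 3, 4}): φ is false.
  1 (successors {1, 4}): φ is false.
  2 (successors {0, 2}): φ is true.
  3 (successors {0, 2, 3, 4}): φ is false.
  4 (successors {4}): φ is false.
For instance, at 2:
  At 2: Box Dia s requires Dia s at every successor {0, 2}.
      At 0: Dia s requires s at some successor in {0, 3, 4}.
        s holds at 0, so Dia s is true at 0.
      At 2: Dia s requires s at some successor in {0, 2}.
        s holds at 0, so Dia s is true at 2.
  So Box Dia s is true at 2.
Satisfying worlds: {2}

2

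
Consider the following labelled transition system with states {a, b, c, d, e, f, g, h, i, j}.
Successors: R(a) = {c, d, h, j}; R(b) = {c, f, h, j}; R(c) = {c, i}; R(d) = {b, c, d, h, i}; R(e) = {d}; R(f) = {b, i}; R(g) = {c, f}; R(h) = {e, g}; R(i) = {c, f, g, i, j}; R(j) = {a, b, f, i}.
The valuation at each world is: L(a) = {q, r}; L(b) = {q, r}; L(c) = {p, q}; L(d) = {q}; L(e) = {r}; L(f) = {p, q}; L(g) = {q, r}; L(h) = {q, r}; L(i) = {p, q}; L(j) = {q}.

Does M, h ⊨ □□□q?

Yes

Recall that □ψ holds at a world iff ψ holds at every accessible world, and ◇ψ holds iff ψ holds at some accessible world.
At h: □□□q requires □□q at every successor {e, g}.
    At e: □□q requires □q at every successor {d}.
      At d: □q is true.
    So □□q is true at e.
    At g: □□q requires □q at every successor {c, f}.
      At c: □q is true.
      At f: □q is true.
    So □□q is true at g.
So □□□q is true at h.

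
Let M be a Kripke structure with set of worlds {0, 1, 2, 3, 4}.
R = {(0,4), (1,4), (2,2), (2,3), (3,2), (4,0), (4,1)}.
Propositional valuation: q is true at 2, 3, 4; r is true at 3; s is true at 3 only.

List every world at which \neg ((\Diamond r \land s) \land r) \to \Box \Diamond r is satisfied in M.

3

Let φ = \neg ((\Diamond r \land s) \land r) \to \Box \Diamond r. Evaluate φ at each world:
  0 (successors {4}): φ is false.
  1 (successors {4}): φ is false.
  2 (successors {2, 3}): φ is false.
  3 (successors {2}): φ is true.
  4 (successors {0, 1}): φ is false.
For instance, at 2:
  At 2: \neg ((\Diamond r \land s) \land r) is true, \Box \Diamond r is false, so \neg ((\Diamond r \land s) \land r) \to \Box \Diamond r is false.
    At 2: (\Diamond r \land s) \land r is false, so \neg ((\Diamond r \land s) \land r) is true.
      At 2: \Diamond r \land s is false, r is false, so (\Diamond r \land s) \land r is false.
    At 2: \Box \Diamond r requires \Diamond r at every successor {2, 3}.
      \Diamond r fails at 3, so \Box \Diamond r is false at 2.
Satisfying worlds: {3}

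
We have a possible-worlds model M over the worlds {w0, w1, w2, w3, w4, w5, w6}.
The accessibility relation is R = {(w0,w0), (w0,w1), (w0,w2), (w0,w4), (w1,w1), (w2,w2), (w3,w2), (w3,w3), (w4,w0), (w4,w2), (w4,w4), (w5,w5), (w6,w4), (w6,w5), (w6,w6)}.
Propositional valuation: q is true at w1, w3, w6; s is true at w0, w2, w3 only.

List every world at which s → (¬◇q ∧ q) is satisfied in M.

Let φ = s → (¬◇q ∧ q). Evaluate φ at each world:
  w0 (successors {w0, w1, w2, w4}): φ is false.
  w1 (successors {w1}): φ is true.
  w2 (successors {w2}): φ is false.
  w3 (successors {w2, w3}): φ is false.
  w4 (successors {w0, w2, w4}): φ is true.
  w5 (successors {w5}): φ is true.
  w6 (successors {w4, w5, w6}): φ is true.
For instance, at w4:
  At w4: s is false, ¬◇q ∧ q is false, so s → (¬◇q ∧ q) is true.
    At w4: ¬◇q is true, q is false, so ¬◇q ∧ q is false.
      At w4: ◇q is false, so ¬◇q is true.
Satisfying worlds: {w1, w4, w5, w6}

w1, w4, w5, w6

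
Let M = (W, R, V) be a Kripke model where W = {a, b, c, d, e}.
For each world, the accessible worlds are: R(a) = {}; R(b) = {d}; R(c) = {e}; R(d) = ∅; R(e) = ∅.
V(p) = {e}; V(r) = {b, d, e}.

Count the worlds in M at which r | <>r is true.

Let φ = r | <>r. Evaluate φ at each world:
  a (successors ∅): φ is false.
  b (successors {d}): φ is true.
  c (successors {e}): φ is true.
  d (successors ∅): φ is true.
  e (successors ∅): φ is true.
For instance, at b:
  At b: r is true, <>r is true, so r | <>r is true.
    At b: <>r requires r at some successor in {d}.
      r holds at d, so <>r is true at b.
Satisfying worlds: {b, c, d, e}

4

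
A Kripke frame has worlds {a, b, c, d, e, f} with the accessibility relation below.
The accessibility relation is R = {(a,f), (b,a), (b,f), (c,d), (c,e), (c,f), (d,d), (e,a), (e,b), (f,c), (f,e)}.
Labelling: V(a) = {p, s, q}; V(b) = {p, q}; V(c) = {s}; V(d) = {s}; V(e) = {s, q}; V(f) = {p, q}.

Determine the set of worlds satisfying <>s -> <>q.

a, b, c, e, f

Let φ = <>s -> <>q. Evaluate φ at each world:
  a (successors {f}): φ is true.
  b (successors {a, f}): φ is true.
  c (successors {d, e, f}): φ is true.
  d (successors {d}): φ is false.
  e (successors {a, b}): φ is true.
  f (successors {c, e}): φ is true.
For instance, at e:
  At e: <>s is true, <>q is true, so <>s -> <>q is true.
    At e: <>s requires s at some successor in {a, b}.
      s holds at a, so <>s is true at e.
    At e: <>q requires q at some successor in {a, b}.
      q holds at a, so <>q is true at e.
Satisfying worlds: {a, b, c, e, f}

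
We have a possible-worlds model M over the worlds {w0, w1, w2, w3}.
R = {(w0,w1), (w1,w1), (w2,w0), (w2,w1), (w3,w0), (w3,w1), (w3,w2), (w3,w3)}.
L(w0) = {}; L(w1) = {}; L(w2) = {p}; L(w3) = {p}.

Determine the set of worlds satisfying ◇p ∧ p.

w3

Let φ = ◇p ∧ p. Evaluate φ at each world:
  w0 (successors {w1}): φ is false.
  w1 (successors {w1}): φ is false.
  w2 (successors {w0, w1}): φ is false.
  w3 (successors {w0, w1, w2, w3}): φ is true.
For instance, at w2:
  At w2: ◇p is false, p is true, so ◇p ∧ p is false.
    At w2: ◇p requires p at some successor in {w0, w1}.
      At w0: p is false.
      At w1: p is false.
    So ◇p is false at w2.
Satisfying worlds: {w3}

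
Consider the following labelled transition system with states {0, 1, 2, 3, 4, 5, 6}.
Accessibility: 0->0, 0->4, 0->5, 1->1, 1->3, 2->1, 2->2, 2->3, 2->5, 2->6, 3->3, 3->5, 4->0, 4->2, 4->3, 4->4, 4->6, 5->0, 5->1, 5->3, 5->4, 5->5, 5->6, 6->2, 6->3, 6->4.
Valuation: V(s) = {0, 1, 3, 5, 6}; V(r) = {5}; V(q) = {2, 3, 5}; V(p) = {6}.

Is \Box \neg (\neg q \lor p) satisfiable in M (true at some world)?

Let φ = \Box \neg (\neg q \lor p). Evaluate φ at each world:
  0 (successors {0, 4, 5}): φ is false.
  1 (successors {1, 3}): φ is false.
  2 (successors {1, 2, 3, 5, 6}): φ is false.
  3 (successors {3, 5}): φ is true.
  4 (successors {0, 2, 3, 4, 6}): φ is false.
  5 (successors {0, 1, 3, 4, 5, 6}): φ is false.
  6 (successors {2, 3, 4}): φ is false.
Detail at 3 (witness):
  At 3: \Box \neg (\neg q \lor p) requires \neg (\neg q \lor p) at every successor {3, 5}.
    At 3: \neg (\neg q \lor p) is true.
    At 5: \neg (\neg q \lor p) is true.
  So \Box \neg (\neg q \lor p) is true at 3.

Yes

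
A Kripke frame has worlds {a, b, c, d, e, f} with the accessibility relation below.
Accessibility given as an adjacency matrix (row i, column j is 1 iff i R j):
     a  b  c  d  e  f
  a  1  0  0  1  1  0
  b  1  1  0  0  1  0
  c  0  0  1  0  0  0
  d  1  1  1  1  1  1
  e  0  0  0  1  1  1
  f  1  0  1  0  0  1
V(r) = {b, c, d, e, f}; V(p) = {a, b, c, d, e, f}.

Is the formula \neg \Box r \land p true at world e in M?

Recall that \Box ψ holds at a world iff ψ holds at every accessible world, and \Diamond ψ holds iff ψ holds at some accessible world.
At e: \neg \Box r is false, p is true, so \neg \Box r \land p is false.
  At e: \Box r is true, so \neg \Box r is false.
    At e: \Box r requires r at every successor {d, e, f}.
      At d: r is true.
      At e: r is true.
      At f: r is true.
    So \Box r is true at e.

No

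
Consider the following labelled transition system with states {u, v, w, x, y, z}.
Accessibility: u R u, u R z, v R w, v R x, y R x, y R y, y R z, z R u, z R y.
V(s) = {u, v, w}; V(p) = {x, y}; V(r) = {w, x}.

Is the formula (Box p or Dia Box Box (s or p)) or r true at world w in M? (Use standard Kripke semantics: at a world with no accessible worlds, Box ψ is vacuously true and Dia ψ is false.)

At w: Box p or Dia Box Box (s or p) is true, r is true, so (Box p or Dia Box Box (s or p)) or r is true.
  At w: Box p is true, Dia Box Box (s or p) is false, so Box p or Dia Box Box (s or p) is true.
    At w: no accessible worlds, so Box p holds vacuously.
    At w: no accessible worlds, so Dia Box Box (s or p) is false.

Yes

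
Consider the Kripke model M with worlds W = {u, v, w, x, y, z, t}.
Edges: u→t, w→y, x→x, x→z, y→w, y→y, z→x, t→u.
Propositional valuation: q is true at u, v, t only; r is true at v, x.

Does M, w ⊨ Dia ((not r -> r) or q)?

At w: Dia ((not r -> r) or q) requires (not r -> r) or q at some successor in {y}.
  At y: (not r -> r) or q is false.
So Dia ((not r -> r) or q) is false at w.

No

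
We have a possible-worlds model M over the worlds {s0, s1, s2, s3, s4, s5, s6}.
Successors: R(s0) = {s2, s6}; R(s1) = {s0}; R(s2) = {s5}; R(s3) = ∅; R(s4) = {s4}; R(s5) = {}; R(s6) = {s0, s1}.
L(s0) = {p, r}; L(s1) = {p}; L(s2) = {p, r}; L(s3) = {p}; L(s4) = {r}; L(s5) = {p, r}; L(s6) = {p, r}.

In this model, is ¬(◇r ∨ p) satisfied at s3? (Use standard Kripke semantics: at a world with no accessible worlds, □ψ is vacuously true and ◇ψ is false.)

No

At s3: ◇r ∨ p is true, so ¬(◇r ∨ p) is false.
  At s3: ◇r is false, p is true, so ◇r ∨ p is true.
    At s3: no accessible worlds, so ◇r is false.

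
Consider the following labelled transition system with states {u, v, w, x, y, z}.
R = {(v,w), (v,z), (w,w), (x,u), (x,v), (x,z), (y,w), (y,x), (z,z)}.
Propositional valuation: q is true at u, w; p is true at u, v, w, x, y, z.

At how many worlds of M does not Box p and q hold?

0

Let φ = not Box p and q. Evaluate φ at each world:
  u (successors ∅): φ is false.
  v (successors {w, z}): φ is false.
  w (successors {w}): φ is false.
  x (successors {u, v, z}): φ is false.
  y (successors {w, x}): φ is false.
  z (successors {z}): φ is false.
For instance, at z:
  At z: not Box p is false, q is false, so not Box p and q is false.
    At z: Box p is true, so not Box p is false.
      At z: Box p requires p at every successor {z}.
        At z: p is true.
      So Box p is true at z.
Satisfying worlds: none.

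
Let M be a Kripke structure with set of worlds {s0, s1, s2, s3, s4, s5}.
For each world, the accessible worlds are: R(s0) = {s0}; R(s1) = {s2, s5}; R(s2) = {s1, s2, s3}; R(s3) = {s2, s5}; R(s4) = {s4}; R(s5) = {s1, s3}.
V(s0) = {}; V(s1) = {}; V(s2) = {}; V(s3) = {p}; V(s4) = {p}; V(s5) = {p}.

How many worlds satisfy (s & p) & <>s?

0

Let φ = (s & p) & <>s. Evaluate φ at each world:
  s0 (successors {s0}): φ is false.
  s1 (successors {s2, s5}): φ is false.
  s2 (successors {s1, s2, s3}): φ is false.
  s3 (successors {s2, s5}): φ is false.
  s4 (successors {s4}): φ is false.
  s5 (successors {s1, s3}): φ is false.
For instance, at s4:
  At s4: s & p is false, <>s is false, so (s & p) & <>s is false.
    At s4: <>s requires s at some successor in {s4}.
      At s4: s is false.
    So <>s is false at s4.
Satisfying worlds: none.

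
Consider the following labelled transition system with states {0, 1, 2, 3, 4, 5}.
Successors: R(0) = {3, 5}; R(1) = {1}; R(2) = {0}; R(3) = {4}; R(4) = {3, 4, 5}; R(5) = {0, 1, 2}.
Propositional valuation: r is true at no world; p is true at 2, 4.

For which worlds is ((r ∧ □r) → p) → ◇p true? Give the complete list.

3, 4, 5

Let φ = ((r ∧ □r) → p) → ◇p. Evaluate φ at each world:
  0 (successors {3, 5}): φ is false.
  1 (successors {1}): φ is false.
  2 (successors {0}): φ is false.
  3 (successors {4}): φ is true.
  4 (successors {3, 4, 5}): φ is true.
  5 (successors {0, 1, 2}): φ is true.
For instance, at 4:
  At 4: (r ∧ □r) → p is true, ◇p is true, so ((r ∧ □r) → p) → ◇p is true.
    At 4: r ∧ □r is false, p is true, so (r ∧ □r) → p is true.
      At 4: r is false, □r is false, so r ∧ □r is false.
    At 4: ◇p requires p at some successor in {3, 4, 5}.
      p holds at 4, so ◇p is true at 4.
Satisfying worlds: {3, 4, 5}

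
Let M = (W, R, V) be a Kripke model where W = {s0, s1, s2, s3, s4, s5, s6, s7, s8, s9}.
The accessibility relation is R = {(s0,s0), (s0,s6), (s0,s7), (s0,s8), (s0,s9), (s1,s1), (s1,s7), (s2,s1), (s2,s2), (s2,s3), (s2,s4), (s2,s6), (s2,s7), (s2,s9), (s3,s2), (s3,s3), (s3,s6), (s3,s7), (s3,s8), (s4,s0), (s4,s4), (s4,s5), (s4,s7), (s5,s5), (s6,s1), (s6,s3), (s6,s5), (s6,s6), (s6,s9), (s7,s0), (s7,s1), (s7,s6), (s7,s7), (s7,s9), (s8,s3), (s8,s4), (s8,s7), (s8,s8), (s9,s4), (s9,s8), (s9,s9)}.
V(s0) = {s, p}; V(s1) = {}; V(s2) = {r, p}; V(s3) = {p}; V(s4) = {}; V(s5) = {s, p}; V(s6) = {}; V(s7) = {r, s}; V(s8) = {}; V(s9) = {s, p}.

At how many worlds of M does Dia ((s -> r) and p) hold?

4

Let φ = Dia ((s -> r) and p). Evaluate φ at each world:
  s0 (successors {s0, s6, s7, s8, s9}): φ is false.
  s1 (successors {s1, s7}): φ is false.
  s2 (successors {s1, s2, s3, s4, s6, s7, s9}): φ is true.
  s3 (successors {s2, s3, s6, s7, s8}): φ is true.
  s4 (successors {s0, s4, s5, s7}): φ is false.
  s5 (successors {s5}): φ is false.
  s6 (successors {s1, s3, s5, s6, s9}): φ is true.
  s7 (successors {s0, s1, s6, s7, s9}): φ is false.
  s8 (successors {s3, s4, s7, s8}): φ is true.
  s9 (successors {s4, s8, s9}): φ is false.
For instance, at s1:
  At s1: Dia ((s -> r) and p) requires (s -> r) and p at some successor in {s1, s7}.
    At s1: (s -> r) and p is false.
    At s7: (s -> r) and p is false.
  So Dia ((s -> r) and p) is false at s1.
Satisfying worlds: {s2, s3, s6, s8}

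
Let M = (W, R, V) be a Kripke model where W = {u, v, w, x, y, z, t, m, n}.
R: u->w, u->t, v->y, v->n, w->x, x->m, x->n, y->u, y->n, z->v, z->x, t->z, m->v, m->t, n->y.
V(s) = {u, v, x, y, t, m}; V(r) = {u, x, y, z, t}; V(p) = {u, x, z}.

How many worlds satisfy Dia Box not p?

Let φ = Dia Box not p. Evaluate φ at each world:
  u (successors {w, t}): φ is false.
  v (successors {y, n}): φ is true.
  w (successors {x}): φ is true.
  x (successors {m, n}): φ is true.
  y (successors {u, n}): φ is true.
  z (successors {v, x}): φ is true.
  t (successors {z}): φ is false.
  m (successors {v, t}): φ is true.
  n (successors {y}): φ is false.
For instance, at u:
  At u: Dia Box not p requires Box not p at some successor in {w, t}.
    At w: Box not p is false.
    At t: Box not p is false.
  So Dia Box not p is false at u.
Satisfying worlds: {v, w, x, y, z, m}

6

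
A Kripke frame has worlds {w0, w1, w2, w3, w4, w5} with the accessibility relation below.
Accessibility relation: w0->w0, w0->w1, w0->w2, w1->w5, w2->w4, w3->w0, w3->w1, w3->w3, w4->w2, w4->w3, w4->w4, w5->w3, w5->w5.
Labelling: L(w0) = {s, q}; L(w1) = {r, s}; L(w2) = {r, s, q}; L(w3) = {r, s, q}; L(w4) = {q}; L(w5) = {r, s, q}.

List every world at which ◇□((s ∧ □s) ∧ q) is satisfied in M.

w0, w1, w3, w5

Recall that □ψ holds at a world iff ψ holds at every accessible world, and ◇ψ holds iff ψ holds at some accessible world.
Let φ = ◇□((s ∧ □s) ∧ q). Evaluate φ at each world:
  w0 (successors {w0, w1, w2}): φ is true.
  w1 (successors {w5}): φ is true.
  w2 (successors {w4}): φ is false.
  w3 (successors {w0, w1, w3}): φ is true.
  w4 (successors {w2, w3, w4}): φ is false.
  w5 (successors {w3, w5}): φ is true.
For instance, at w4:
  At w4: ◇□((s ∧ □s) ∧ q) requires □((s ∧ □s) ∧ q) at some successor in {w2, w3, w4}.
    At w2: □((s ∧ □s) ∧ q) is false.
    At w3: □((s ∧ □s) ∧ q) is false.
    At w4: □((s ∧ □s) ∧ q) is false.
  So ◇□((s ∧ □s) ∧ q) is false at w4.
Satisfying worlds: {w0, w1, w3, w5}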